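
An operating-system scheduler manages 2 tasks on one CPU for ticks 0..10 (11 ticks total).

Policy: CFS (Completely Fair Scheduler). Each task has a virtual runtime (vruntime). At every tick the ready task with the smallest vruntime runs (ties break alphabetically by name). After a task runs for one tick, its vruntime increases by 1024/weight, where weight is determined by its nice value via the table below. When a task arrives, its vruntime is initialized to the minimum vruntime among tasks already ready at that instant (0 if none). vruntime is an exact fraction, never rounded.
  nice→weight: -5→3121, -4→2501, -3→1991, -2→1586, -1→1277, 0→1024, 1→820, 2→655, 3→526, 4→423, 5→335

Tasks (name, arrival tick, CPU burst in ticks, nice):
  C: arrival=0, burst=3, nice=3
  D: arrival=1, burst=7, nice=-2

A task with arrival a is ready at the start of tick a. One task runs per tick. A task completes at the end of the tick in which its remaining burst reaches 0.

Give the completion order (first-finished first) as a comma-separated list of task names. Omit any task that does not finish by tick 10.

t=0: vr[C=0] → run C
t=1: vr[C=512/263 D=512/263] → run C
t=2: vr[C=1024/263 D=512/263] → run D
t=3: vr[C=1024/263 D=540672/208559] → run D
t=4: vr[C=1024/263 D=675328/208559] → run D
t=5: vr[C=1024/263 D=809984/208559] → run D
t=6: vr[C=1024/263 D=944640/208559] → run C
t=7: vr[D=944640/208559] → run D
t=8: vr[D=1079296/208559] → run D
t=9: vr[D=1213952/208559] → run D
t=10: (idle)

completion order = C, D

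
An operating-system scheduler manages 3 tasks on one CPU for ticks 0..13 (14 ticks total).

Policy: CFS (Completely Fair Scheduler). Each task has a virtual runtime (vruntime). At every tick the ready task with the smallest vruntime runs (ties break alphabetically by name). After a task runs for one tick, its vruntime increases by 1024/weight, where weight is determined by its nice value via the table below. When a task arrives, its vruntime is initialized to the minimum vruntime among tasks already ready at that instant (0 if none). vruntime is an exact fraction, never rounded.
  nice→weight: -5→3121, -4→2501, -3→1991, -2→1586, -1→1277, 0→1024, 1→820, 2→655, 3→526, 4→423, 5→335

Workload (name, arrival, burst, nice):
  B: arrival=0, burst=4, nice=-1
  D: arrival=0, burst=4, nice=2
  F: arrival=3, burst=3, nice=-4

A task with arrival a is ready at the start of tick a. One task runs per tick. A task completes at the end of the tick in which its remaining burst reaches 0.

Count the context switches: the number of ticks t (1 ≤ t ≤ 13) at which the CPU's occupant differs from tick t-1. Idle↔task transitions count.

t=0: vr[B=0 D=0] → run B
t=1: vr[B=1024/1277 D=0] → run D
t=2: vr[B=1024/1277 D=1024/655] → run B
t=3: vr[B=2048/1277 D=1024/655 F=1024/655] → run D
t=4: vr[B=2048/1277 D=2048/655 F=1024/655] → run F
t=5: vr[B=2048/1277 D=2048/655 F=3231744/1638155] → run B
t=6: vr[B=3072/1277 D=2048/655 F=3231744/1638155] → run F
t=7: vr[B=3072/1277 D=2048/655 F=3902464/1638155] → run F
t=8: vr[B=3072/1277 D=2048/655] → run B
t=9: vr[D=2048/655] → run D
t=10: vr[D=3072/655] → run D
t=11: (idle)
t=12: (idle)
t=13: (idle)

context switches = 9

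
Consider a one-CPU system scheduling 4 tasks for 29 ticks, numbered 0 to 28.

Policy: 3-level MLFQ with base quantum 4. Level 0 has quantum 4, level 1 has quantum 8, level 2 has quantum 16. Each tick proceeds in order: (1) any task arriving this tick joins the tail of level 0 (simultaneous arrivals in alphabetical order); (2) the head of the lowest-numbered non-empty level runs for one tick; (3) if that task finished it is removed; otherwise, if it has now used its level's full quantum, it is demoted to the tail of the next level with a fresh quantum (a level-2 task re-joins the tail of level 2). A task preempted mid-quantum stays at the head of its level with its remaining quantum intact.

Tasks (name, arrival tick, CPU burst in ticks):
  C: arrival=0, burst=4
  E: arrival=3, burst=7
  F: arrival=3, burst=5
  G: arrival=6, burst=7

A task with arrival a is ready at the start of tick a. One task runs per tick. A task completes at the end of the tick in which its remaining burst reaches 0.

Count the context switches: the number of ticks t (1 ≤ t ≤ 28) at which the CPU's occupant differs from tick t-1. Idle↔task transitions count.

context switches = 7

t=0: L0/L1/L2 = C/-/- → run C
t=1: L0/L1/L2 = C/-/- → run C
t=2: L0/L1/L2 = C/-/- → run C
t=3: L0/L1/L2 = CEF/-/- → run C
t=4: L0/L1/L2 = EF/-/- → run E
t=5: L0/L1/L2 = EF/-/- → run E
t=6: L0/L1/L2 = EFG/-/- → run E
t=7: L0/L1/L2 = EFG/-/- → run E
t=8: L0/L1/L2 = FG/E/- → run F
t=9: L0/L1/L2 = FG/E/- → run F
t=10: L0/L1/L2 = FG/E/- → run F
t=11: L0/L1/L2 = FG/E/- → run F
t=12: L0/L1/L2 = G/EF/- → run G
t=13: L0/L1/L2 = G/EF/- → run G
t=14: L0/L1/L2 = G/EF/- → run G
t=15: L0/L1/L2 = G/EF/- → run G
t=16: L0/L1/L2 = -/EFG/- → run E
t=17: L0/L1/L2 = -/EFG/- → run E
t=18: L0/L1/L2 = -/EFG/- → run E
t=19: L0/L1/L2 = -/FG/- → run F
t=20: L0/L1/L2 = -/G/- → run G
t=21: L0/L1/L2 = -/G/- → run G
t=22: L0/L1/L2 = -/G/- → run G
t=23: (idle)
t=24: (idle)
t=25: (idle)
t=26: (idle)
t=27: (idle)
t=28: (idle)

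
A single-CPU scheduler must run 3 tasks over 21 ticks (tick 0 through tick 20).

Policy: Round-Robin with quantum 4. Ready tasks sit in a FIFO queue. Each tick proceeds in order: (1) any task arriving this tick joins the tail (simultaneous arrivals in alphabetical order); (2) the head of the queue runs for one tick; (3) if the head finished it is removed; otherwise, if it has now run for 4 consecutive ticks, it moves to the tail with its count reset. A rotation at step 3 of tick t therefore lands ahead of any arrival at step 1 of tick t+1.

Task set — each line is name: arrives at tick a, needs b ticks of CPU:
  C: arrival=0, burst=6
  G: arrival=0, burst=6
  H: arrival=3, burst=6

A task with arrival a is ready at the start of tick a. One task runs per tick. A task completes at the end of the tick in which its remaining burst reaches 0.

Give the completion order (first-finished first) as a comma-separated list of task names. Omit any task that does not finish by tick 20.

completion order = C, G, H

t=0: queue=[C,G] q_used=0 → run C
t=1: queue=[C,G] q_used=1 → run C
t=2: queue=[C,G] q_used=2 → run C
t=3: queue=[C,G,H] q_used=3 → run C
t=4: queue=[G,H,C] q_used=0 → run G
t=5: queue=[G,H,C] q_used=1 → run G
t=6: queue=[G,H,C] q_used=2 → run G
t=7: queue=[G,H,C] q_used=3 → run G
t=8: queue=[H,C,G] q_used=0 → run H
t=9: queue=[H,C,G] q_used=1 → run H
t=10: queue=[H,C,G] q_used=2 → run H
t=11: queue=[H,C,G] q_used=3 → run H
t=12: queue=[C,G,H] q_used=0 → run C
t=13: queue=[C,G,H] q_used=1 → run C
t=14: queue=[G,H] q_used=0 → run G
t=15: queue=[G,H] q_used=1 → run G
t=16: queue=[H] q_used=0 → run H
t=17: queue=[H] q_used=1 → run H
t=18: (idle)
t=19: (idle)
t=20: (idle)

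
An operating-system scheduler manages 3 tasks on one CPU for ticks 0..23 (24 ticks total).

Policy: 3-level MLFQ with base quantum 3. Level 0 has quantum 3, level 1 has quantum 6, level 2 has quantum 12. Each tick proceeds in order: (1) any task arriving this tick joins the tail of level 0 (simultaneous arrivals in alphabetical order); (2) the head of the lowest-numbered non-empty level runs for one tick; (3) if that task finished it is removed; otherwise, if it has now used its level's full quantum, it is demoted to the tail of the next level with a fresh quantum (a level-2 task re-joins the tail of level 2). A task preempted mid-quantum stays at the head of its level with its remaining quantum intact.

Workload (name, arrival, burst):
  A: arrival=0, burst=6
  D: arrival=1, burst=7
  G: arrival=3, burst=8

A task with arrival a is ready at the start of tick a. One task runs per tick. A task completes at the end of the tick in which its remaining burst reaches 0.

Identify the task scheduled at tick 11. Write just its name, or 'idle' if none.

running at tick 11 = A

t=0: L0/L1/L2 = A/-/- → run A
t=1: L0/L1/L2 = AD/-/- → run A
t=2: L0/L1/L2 = AD/-/- → run A
t=3: L0/L1/L2 = DG/A/- → run D
t=4: L0/L1/L2 = DG/A/- → run D
t=5: L0/L1/L2 = DG/A/- → run D
t=6: L0/L1/L2 = G/AD/- → run G
t=7: L0/L1/L2 = G/AD/- → run G
t=8: L0/L1/L2 = G/AD/- → run G
t=9: L0/L1/L2 = -/ADG/- → run A
t=10: L0/L1/L2 = -/ADG/- → run A
t=11: L0/L1/L2 = -/ADG/- → run A
t=12: L0/L1/L2 = -/DG/- → run D
t=13: L0/L1/L2 = -/DG/- → run D
t=14: L0/L1/L2 = -/DG/- → run D
t=15: L0/L1/L2 = -/DG/- → run D
t=16: L0/L1/L2 = -/G/- → run G
t=17: L0/L1/L2 = -/G/- → run G
t=18: L0/L1/L2 = -/G/- → run G
t=19: L0/L1/L2 = -/G/- → run G
t=20: L0/L1/L2 = -/G/- → run G
t=21: (idle)
t=22: (idle)
t=23: (idle)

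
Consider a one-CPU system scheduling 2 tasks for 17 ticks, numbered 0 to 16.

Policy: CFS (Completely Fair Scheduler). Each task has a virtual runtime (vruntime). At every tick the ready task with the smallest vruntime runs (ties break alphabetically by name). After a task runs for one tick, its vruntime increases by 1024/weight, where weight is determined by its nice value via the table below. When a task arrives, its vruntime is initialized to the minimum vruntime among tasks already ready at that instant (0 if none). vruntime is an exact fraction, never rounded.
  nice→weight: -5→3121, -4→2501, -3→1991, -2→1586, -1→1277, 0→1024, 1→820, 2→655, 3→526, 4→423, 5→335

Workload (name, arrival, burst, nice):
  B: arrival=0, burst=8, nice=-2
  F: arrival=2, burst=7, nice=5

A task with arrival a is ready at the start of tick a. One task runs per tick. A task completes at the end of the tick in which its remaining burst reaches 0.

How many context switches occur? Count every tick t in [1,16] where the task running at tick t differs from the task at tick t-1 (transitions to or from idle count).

t=0: vr[B=0] → run B
t=1: vr[B=512/793] → run B
t=2: vr[B=1024/793 F=1024/793] → run B
t=3: vr[B=1536/793 F=1024/793] → run F
t=4: vr[B=1536/793 F=1155072/265655] → run B
t=5: vr[B=2048/793 F=1155072/265655] → run B
t=6: vr[B=2560/793 F=1155072/265655] → run B
t=7: vr[B=3072/793 F=1155072/265655] → run B
t=8: vr[B=3584/793 F=1155072/265655] → run F
t=9: vr[B=3584/793 F=1967104/265655] → run B
t=10: vr[F=1967104/265655] → run F
t=11: vr[F=2779136/265655] → run F
t=12: vr[F=3591168/265655] → run F
t=13: vr[F=880640/53131] → run F
t=14: vr[F=5215232/265655] → run F
t=15: (idle)
t=16: (idle)

context switches = 6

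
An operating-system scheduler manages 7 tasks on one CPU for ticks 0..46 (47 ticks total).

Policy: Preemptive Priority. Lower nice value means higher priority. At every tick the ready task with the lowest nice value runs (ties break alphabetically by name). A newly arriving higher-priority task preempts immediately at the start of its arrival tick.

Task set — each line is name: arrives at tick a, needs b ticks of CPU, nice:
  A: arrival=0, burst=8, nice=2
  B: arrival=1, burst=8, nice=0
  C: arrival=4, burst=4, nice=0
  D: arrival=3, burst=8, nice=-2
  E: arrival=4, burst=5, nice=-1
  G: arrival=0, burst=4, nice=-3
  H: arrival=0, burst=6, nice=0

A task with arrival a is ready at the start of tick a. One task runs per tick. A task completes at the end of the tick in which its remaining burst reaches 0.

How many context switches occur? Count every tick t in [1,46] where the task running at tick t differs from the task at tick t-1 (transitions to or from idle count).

context switches = 7

t=0: ready={A,G,H} → run G
t=1: ready={A,B,G,H} → run G
t=2: ready={A,B,G,H} → run G
t=3: ready={A,B,D,G,H} → run G
t=4: ready={A,B,C,D,E,H} → run D
t=5: ready={A,B,C,D,E,H} → run D
t=6: ready={A,B,C,D,E,H} → run D
t=7: ready={A,B,C,D,E,H} → run D
t=8: ready={A,B,C,D,E,H} → run D
t=9: ready={A,B,C,D,E,H} → run D
t=10: ready={A,B,C,D,E,H} → run D
t=11: ready={A,B,C,D,E,H} → run D
t=12: ready={A,B,C,E,H} → run E
t=13: ready={A,B,C,E,H} → run E
t=14: ready={A,B,C,E,H} → run E
t=15: ready={A,B,C,E,H} → run E
t=16: ready={A,B,C,E,H} → run E
t=17: ready={A,B,C,H} → run B
t=18: ready={A,B,C,H} → run B
t=19: ready={A,B,C,H} → run B
t=20: ready={A,B,C,H} → run B
t=21: ready={A,B,C,H} → run B
t=22: ready={A,B,C,H} → run B
t=23: ready={A,B,C,H} → run B
t=24: ready={A,B,C,H} → run B
t=25: ready={A,C,H} → run C
t=26: ready={A,C,H} → run C
t=27: ready={A,C,H} → run C
t=28: ready={A,C,H} → run C
t=29: ready={A,H} → run H
t=30: ready={A,H} → run H
t=31: ready={A,H} → run H
t=32: ready={A,H} → run H
t=33: ready={A,H} → run H
t=34: ready={A,H} → run H
t=35: ready={A} → run A
t=36: ready={A} → run A
t=37: ready={A} → run A
t=38: ready={A} → run A
t=39: ready={A} → run A
t=40: ready={A} → run A
t=41: ready={A} → run A
t=42: ready={A} → run A
t=43: (idle)
t=44: (idle)
t=45: (idle)
t=46: (idle)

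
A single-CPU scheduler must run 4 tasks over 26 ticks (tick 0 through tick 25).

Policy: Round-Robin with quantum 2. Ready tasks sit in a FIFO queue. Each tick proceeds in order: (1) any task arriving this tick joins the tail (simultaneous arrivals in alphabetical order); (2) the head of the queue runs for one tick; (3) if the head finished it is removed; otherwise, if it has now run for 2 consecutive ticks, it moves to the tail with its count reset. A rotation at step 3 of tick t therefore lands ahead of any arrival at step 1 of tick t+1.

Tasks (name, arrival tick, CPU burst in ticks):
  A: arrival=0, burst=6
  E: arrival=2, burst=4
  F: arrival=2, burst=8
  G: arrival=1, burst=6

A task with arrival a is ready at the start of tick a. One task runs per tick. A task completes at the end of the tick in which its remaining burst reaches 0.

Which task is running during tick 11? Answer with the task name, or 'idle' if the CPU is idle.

t=0: queue=[A] q_used=0 → run A
t=1: queue=[A,G] q_used=1 → run A
t=2: queue=[G,A,E,F] q_used=0 → run G
t=3: queue=[G,A,E,F] q_used=1 → run G
t=4: queue=[A,E,F,G] q_used=0 → run A
t=5: queue=[A,E,F,G] q_used=1 → run A
t=6: queue=[E,F,G,A] q_used=0 → run E
t=7: queue=[E,F,G,A] q_used=1 → run E
t=8: queue=[F,G,A,E] q_used=0 → run F
t=9: queue=[F,G,A,E] q_used=1 → run F
t=10: queue=[G,A,E,F] q_used=0 → run G
t=11: queue=[G,A,E,F] q_used=1 → run G
t=12: queue=[A,E,F,G] q_used=0 → run A
t=13: queue=[A,E,F,G] q_used=1 → run A
t=14: queue=[E,F,G] q_used=0 → run E
t=15: queue=[E,F,G] q_used=1 → run E
t=16: queue=[F,G] q_used=0 → run F
t=17: queue=[F,G] q_used=1 → run F
t=18: queue=[G,F] q_used=0 → run G
t=19: queue=[G,F] q_used=1 → run G
t=20: queue=[F] q_used=0 → run F
t=21: queue=[F] q_used=1 → run F
t=22: queue=[F] q_used=0 → run F
t=23: queue=[F] q_used=1 → run F
t=24: (idle)
t=25: (idle)

running at tick 11 = G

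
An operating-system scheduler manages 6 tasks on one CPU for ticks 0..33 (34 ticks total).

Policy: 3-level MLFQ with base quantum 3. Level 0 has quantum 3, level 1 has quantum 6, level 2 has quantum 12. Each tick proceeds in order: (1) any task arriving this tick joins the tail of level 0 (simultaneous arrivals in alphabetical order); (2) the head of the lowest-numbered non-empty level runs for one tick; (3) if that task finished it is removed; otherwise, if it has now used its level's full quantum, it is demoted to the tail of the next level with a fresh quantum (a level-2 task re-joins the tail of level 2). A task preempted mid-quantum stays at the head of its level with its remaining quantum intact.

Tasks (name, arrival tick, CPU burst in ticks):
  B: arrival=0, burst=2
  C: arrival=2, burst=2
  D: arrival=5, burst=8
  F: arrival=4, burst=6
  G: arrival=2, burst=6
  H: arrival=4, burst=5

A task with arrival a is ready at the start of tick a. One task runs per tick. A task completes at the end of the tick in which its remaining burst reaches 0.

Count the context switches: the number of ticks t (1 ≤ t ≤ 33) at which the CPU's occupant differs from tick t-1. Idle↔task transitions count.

t=0: L0/L1/L2 = B/-/- → run B
t=1: L0/L1/L2 = B/-/- → run B
t=2: L0/L1/L2 = CG/-/- → run C
t=3: L0/L1/L2 = CG/-/- → run C
t=4: L0/L1/L2 = GFH/-/- → run G
t=5: L0/L1/L2 = GFHD/-/- → run G
t=6: L0/L1/L2 = GFHD/-/- → run G
t=7: L0/L1/L2 = FHD/G/- → run F
t=8: L0/L1/L2 = FHD/G/- → run F
t=9: L0/L1/L2 = FHD/G/- → run F
t=10: L0/L1/L2 = HD/GF/- → run H
t=11: L0/L1/L2 = HD/GF/- → run H
t=12: L0/L1/L2 = HD/GF/- → run H
t=13: L0/L1/L2 = D/GFH/- → run D
t=14: L0/L1/L2 = D/GFH/- → run D
t=15: L0/L1/L2 = D/GFH/- → run D
t=16: L0/L1/L2 = -/GFHD/- → run G
t=17: L0/L1/L2 = -/GFHD/- → run G
t=18: L0/L1/L2 = -/GFHD/- → run G
t=19: L0/L1/L2 = -/FHD/- → run F
t=20: L0/L1/L2 = -/FHD/- → run F
t=21: L0/L1/L2 = -/FHD/- → run F
t=22: L0/L1/L2 = -/HD/- → run H
t=23: L0/L1/L2 = -/HD/- → run H
t=24: L0/L1/L2 = -/D/- → run D
t=25: L0/L1/L2 = -/D/- → run D
t=26: L0/L1/L2 = -/D/- → run D
t=27: L0/L1/L2 = -/D/- → run D
t=28: L0/L1/L2 = -/D/- → run D
t=29: (idle)
t=30: (idle)
t=31: (idle)
t=32: (idle)
t=33: (idle)

context switches = 10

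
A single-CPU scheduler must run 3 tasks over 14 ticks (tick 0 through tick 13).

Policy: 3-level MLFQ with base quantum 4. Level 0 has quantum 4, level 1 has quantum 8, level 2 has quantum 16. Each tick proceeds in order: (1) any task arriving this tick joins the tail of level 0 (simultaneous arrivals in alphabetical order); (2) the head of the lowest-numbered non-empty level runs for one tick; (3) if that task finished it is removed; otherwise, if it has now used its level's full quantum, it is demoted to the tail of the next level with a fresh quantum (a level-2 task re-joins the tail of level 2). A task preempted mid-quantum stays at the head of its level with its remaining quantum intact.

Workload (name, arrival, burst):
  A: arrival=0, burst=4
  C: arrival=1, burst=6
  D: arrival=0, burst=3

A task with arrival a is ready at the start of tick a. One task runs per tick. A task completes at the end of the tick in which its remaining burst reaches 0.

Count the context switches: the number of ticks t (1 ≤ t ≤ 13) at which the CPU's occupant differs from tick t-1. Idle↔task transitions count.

t=0: L0/L1/L2 = AD/-/- → run A
t=1: L0/L1/L2 = ADC/-/- → run A
t=2: L0/L1/L2 = ADC/-/- → run A
t=3: L0/L1/L2 = ADC/-/- → run A
t=4: L0/L1/L2 = DC/-/- → run D
t=5: L0/L1/L2 = DC/-/- → run D
t=6: L0/L1/L2 = DC/-/- → run D
t=7: L0/L1/L2 = C/-/- → run C
t=8: L0/L1/L2 = C/-/- → run C
t=9: L0/L1/L2 = C/-/- → run C
t=10: L0/L1/L2 = C/-/- → run C
t=11: L0/L1/L2 = -/C/- → run C
t=12: L0/L1/L2 = -/C/- → run C
t=13: (idle)

context switches = 3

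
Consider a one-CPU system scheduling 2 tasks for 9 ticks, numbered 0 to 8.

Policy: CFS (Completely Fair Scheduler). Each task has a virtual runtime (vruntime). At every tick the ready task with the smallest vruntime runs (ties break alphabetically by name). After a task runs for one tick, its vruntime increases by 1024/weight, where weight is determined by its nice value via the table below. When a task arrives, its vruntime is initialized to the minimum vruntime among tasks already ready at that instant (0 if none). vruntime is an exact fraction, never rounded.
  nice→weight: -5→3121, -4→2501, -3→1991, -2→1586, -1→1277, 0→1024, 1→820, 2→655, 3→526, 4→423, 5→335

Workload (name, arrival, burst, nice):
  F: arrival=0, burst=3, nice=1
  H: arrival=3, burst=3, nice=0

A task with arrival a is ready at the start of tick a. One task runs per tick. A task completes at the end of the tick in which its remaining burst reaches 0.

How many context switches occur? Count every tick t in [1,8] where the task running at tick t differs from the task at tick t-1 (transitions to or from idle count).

t=0: vr[F=0] → run F
t=1: vr[F=256/205] → run F
t=2: vr[F=512/205] → run F
t=3: vr[H=0] → run H
t=4: vr[H=1] → run H
t=5: vr[H=2] → run H
t=6: (idle)
t=7: (idle)
t=8: (idle)

context switches = 2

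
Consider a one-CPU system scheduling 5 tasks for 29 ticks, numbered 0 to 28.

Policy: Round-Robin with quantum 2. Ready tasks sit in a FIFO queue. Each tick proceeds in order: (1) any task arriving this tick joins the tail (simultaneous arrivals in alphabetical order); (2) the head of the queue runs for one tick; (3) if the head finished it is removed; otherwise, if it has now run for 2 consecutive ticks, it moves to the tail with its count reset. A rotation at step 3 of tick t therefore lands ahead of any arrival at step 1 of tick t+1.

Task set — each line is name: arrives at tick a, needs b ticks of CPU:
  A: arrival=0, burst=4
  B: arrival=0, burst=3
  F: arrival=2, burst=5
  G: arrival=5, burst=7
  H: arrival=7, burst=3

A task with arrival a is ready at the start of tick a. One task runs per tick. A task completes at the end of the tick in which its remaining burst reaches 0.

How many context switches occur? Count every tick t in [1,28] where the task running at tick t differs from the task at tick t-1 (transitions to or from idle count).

t=0: queue=[A,B] q_used=0 → run A
t=1: queue=[A,B] q_used=1 → run A
t=2: queue=[B,A,F] q_used=0 → run B
t=3: queue=[B,A,F] q_used=1 → run B
t=4: queue=[A,F,B] q_used=0 → run A
t=5: queue=[A,F,B,G] q_used=1 → run A
t=6: queue=[F,B,G] q_used=0 → run F
t=7: queue=[F,B,G,H] q_used=1 → run F
t=8: queue=[B,G,H,F] q_used=0 → run B
t=9: queue=[G,H,F] q_used=0 → run G
t=10: queue=[G,H,F] q_used=1 → run G
t=11: queue=[H,F,G] q_used=0 → run H
t=12: queue=[H,F,G] q_used=1 → run H
t=13: queue=[F,G,H] q_used=0 → run F
t=14: queue=[F,G,H] q_used=1 → run F
t=15: queue=[G,H,F] q_used=0 → run G
t=16: queue=[G,H,F] q_used=1 → run G
t=17: queue=[H,F,G] q_used=0 → run H
t=18: queue=[F,G] q_used=0 → run F
t=19: queue=[G] q_used=0 → run G
t=20: queue=[G] q_used=1 → run G
t=21: queue=[G] q_used=0 → run G
t=22: (idle)
t=23: (idle)
t=24: (idle)
t=25: (idle)
t=26: (idle)
t=27: (idle)
t=28: (idle)

context switches = 12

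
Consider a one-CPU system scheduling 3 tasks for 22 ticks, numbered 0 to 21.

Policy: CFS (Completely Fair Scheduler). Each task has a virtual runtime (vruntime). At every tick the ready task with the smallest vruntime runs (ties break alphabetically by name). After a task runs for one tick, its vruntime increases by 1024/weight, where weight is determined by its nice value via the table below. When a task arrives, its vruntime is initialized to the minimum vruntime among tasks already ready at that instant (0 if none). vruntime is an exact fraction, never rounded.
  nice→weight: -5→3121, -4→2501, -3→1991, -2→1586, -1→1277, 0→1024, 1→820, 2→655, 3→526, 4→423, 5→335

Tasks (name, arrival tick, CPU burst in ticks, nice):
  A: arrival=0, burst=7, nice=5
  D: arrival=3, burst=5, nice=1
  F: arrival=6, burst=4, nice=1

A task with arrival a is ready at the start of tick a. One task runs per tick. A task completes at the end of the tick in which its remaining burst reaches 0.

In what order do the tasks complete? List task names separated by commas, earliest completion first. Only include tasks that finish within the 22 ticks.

completion order = D, F, A

t=0: vr[A=0] → run A
t=1: vr[A=1024/335] → run A
t=2: vr[A=2048/335] → run A
t=3: vr[A=3072/335 D=3072/335] → run A
t=4: vr[A=4096/335 D=3072/335] → run D
t=5: vr[A=4096/335 D=143104/13735] → run D
t=6: vr[A=4096/335 D=160256/13735 F=160256/13735] → run D
t=7: vr[A=4096/335 D=177408/13735 F=160256/13735] → run F
t=8: vr[A=4096/335 D=177408/13735 F=177408/13735] → run A
t=9: vr[A=1024/67 D=177408/13735 F=177408/13735] → run D
t=10: vr[A=1024/67 D=38912/2747 F=177408/13735] → run F
t=11: vr[A=1024/67 D=38912/2747 F=38912/2747] → run D
t=12: vr[A=1024/67 F=38912/2747] → run F
t=13: vr[A=1024/67 F=211712/13735] → run A
t=14: vr[A=6144/335 F=211712/13735] → run F
t=15: vr[A=6144/335] → run A
t=16: (idle)
t=17: (idle)
t=18: (idle)
t=19: (idle)
t=20: (idle)
t=21: (idle)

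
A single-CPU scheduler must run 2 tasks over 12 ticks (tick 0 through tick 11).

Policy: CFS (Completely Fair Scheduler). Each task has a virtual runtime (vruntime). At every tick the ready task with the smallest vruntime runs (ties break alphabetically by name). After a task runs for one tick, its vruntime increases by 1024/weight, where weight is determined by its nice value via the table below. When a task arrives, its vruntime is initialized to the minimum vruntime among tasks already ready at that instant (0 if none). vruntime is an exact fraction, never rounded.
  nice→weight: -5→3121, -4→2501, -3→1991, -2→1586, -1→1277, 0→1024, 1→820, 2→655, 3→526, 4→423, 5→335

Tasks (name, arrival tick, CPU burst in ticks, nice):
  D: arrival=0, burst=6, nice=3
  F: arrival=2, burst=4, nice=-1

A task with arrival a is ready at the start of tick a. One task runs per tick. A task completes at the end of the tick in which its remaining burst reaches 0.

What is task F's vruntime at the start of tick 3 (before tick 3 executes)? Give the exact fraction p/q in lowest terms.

vruntime(F, start of tick 3) = 1024/263

t=0: vr[D=0] → run D
t=1: vr[D=512/263] → run D
t=2: vr[D=1024/263 F=1024/263] → run D
t=3: vr[D=1536/263 F=1024/263] → run F
t=4: vr[D=1536/263 F=1576960/335851] → run F
t=5: vr[D=1536/263 F=1846272/335851] → run F
t=6: vr[D=1536/263 F=2115584/335851] → run D
t=7: vr[D=2048/263 F=2115584/335851] → run F
t=8: vr[D=2048/263] → run D
t=9: vr[D=2560/263] → run D
t=10: (idle)
t=11: (idle)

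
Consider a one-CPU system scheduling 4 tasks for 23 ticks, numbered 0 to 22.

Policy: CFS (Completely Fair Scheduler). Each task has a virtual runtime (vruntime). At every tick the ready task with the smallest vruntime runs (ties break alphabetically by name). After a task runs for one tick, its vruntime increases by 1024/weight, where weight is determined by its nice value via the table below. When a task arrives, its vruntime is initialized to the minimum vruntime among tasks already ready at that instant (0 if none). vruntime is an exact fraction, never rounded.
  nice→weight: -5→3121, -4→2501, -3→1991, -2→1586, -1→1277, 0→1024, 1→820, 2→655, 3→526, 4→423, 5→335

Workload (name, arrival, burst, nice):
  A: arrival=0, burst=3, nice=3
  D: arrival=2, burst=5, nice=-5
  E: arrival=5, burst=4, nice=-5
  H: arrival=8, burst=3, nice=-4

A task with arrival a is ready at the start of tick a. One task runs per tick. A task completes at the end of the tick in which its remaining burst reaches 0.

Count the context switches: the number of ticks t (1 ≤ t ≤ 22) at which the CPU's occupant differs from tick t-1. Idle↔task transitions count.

t=0: vr[A=0] → run A
t=1: vr[A=512/263] → run A
t=2: vr[A=1024/263 D=1024/263] → run A
t=3: vr[D=1024/263] → run D
t=4: vr[D=3465216/820823] → run D
t=5: vr[D=3734528/820823 E=3734528/820823] → run D
t=6: vr[D=4003840/820823 E=3734528/820823] → run E
t=7: vr[D=4003840/820823 E=4003840/820823] → run D
t=8: vr[D=4273152/820823 E=4003840/820823 H=4003840/820823] → run E
t=9: vr[D=4273152/820823 E=4273152/820823 H=4003840/820823] → run H
t=10: vr[D=4273152/820823 E=4273152/820823 H=10854126592/2052878323] → run D
t=11: vr[E=4273152/820823 H=10854126592/2052878323] → run E
t=12: vr[E=4542464/820823 H=10854126592/2052878323] → run H
t=13: vr[E=4542464/820823 H=11694649344/2052878323] → run E
t=14: vr[H=11694649344/2052878323] → run H
t=15: (idle)
t=16: (idle)
t=17: (idle)
t=18: (idle)
t=19: (idle)
t=20: (idle)
t=21: (idle)
t=22: (idle)

context switches = 11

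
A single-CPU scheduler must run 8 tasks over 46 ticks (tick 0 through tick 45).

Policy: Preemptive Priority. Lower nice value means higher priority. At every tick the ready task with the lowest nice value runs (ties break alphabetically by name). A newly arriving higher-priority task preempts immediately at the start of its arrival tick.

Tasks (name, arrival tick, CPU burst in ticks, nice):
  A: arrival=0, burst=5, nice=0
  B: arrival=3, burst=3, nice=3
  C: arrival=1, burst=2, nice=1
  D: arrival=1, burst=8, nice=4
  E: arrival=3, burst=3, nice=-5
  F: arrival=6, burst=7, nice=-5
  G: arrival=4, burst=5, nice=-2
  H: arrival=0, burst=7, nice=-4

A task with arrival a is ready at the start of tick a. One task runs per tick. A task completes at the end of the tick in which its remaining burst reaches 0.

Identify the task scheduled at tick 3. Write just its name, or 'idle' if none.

running at tick 3 = E

t=0: ready={A,H} → run H
t=1: ready={A,C,D,H} → run H
t=2: ready={A,C,D,H} → run H
t=3: ready={A,B,C,D,E,H} → run E
t=4: ready={A,B,C,D,E,G,H} → run E
t=5: ready={A,B,C,D,E,G,H} → run E
t=6: ready={A,B,C,D,F,G,H} → run F
t=7: ready={A,B,C,D,F,G,H} → run F
t=8: ready={A,B,C,D,F,G,H} → run F
t=9: ready={A,B,C,D,F,G,H} → run F
t=10: ready={A,B,C,D,F,G,H} → run F
t=11: ready={A,B,C,D,F,G,H} → run F
t=12: ready={A,B,C,D,F,G,H} → run F
t=13: ready={A,B,C,D,G,H} → run H
t=14: ready={A,B,C,D,G,H} → run H
t=15: ready={A,B,C,D,G,H} → run H
t=16: ready={A,B,C,D,G,H} → run H
t=17: ready={A,B,C,D,G} → run G
t=18: ready={A,B,C,D,G} → run G
t=19: ready={A,B,C,D,G} → run G
t=20: ready={A,B,C,D,G} → run G
t=21: ready={A,B,C,D,G} → run G
t=22: ready={A,B,C,D} → run A
t=23: ready={A,B,C,D} → run A
t=24: ready={A,B,C,D} → run A
t=25: ready={A,B,C,D} → run A
t=26: ready={A,B,C,D} → run A
t=27: ready={B,C,D} → run C
t=28: ready={B,C,D} → run C
t=29: ready={B,D} → run B
t=30: ready={B,D} → run B
t=31: ready={B,D} → run B
t=32: ready={D} → run D
t=33: ready={D} → run D
t=34: ready={D} → run D
t=35: ready={D} → run D
t=36: ready={D} → run D
t=37: ready={D} → run D
t=38: ready={D} → run D
t=39: ready={D} → run D
t=40: (idle)
t=41: (idle)
t=42: (idle)
t=43: (idle)
t=44: (idle)
t=45: (idle)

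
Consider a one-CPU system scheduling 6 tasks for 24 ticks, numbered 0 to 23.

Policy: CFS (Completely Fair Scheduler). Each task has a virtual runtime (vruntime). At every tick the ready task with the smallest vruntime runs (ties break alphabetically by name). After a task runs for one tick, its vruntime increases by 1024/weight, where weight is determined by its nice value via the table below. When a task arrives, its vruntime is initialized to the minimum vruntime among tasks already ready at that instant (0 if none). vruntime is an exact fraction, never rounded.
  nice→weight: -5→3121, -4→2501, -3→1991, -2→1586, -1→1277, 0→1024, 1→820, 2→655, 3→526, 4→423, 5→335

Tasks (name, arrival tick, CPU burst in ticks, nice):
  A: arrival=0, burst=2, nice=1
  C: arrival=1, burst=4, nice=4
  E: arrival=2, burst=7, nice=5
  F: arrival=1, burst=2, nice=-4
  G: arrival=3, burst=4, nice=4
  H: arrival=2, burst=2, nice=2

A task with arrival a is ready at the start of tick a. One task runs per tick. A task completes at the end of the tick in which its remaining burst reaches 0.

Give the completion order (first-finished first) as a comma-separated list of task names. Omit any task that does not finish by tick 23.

t=0: vr[A=0] → run A
t=1: vr[A=256/205 C=256/205 F=256/205] → run A
t=2: vr[C=256/205 E=256/205 F=256/205 H=256/205] → run C
t=3: vr[C=318208/86715 E=256/205 F=256/205 G=256/205 H=256/205] → run E
t=4: vr[C=318208/86715 E=59136/13735 F=256/205 G=256/205 H=256/205] → run F
t=5: vr[C=318208/86715 E=59136/13735 F=20736/12505 G=256/205 H=256/205] → run G
t=6: vr[C=318208/86715 E=59136/13735 F=20736/12505 G=318208/86715 H=256/205] → run H
t=7: vr[C=318208/86715 E=59136/13735 F=20736/12505 G=318208/86715 H=15104/5371] → run F
t=8: vr[C=318208/86715 E=59136/13735 G=318208/86715 H=15104/5371] → run H
t=9: vr[C=318208/86715 E=59136/13735 G=318208/86715] → run C
t=10: vr[C=528128/86715 E=59136/13735 G=318208/86715] → run G
t=11: vr[C=528128/86715 E=59136/13735 G=528128/86715] → run E
t=12: vr[C=528128/86715 E=20224/2747 G=528128/86715] → run C
t=13: vr[C=246016/28905 E=20224/2747 G=528128/86715] → run G
t=14: vr[C=246016/28905 E=20224/2747 G=246016/28905] → run E
t=15: vr[C=246016/28905 E=143104/13735 G=246016/28905] → run C
t=16: vr[E=143104/13735 G=246016/28905] → run G
t=17: vr[E=143104/13735] → run E
t=18: vr[E=185088/13735] → run E
t=19: vr[E=227072/13735] → run E
t=20: vr[E=269056/13735] → run E
t=21: (idle)
t=22: (idle)
t=23: (idle)

completion order = A, F, H, C, G, E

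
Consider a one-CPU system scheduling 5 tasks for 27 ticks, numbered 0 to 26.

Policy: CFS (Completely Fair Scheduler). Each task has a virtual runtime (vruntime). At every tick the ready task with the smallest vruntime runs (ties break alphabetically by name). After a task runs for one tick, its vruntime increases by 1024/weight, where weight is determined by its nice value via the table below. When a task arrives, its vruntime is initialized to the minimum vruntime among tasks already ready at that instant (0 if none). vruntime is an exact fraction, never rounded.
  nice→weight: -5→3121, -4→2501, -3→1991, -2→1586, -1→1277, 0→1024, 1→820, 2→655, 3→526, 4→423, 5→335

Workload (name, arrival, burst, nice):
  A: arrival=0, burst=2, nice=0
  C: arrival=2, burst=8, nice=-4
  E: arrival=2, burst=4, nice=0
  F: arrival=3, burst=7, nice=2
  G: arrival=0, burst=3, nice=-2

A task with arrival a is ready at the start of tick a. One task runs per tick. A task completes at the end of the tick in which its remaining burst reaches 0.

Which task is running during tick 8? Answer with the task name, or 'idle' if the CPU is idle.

t=0: vr[A=0 G=0] → run A
t=1: vr[A=1 G=0] → run G
t=2: vr[A=1 C=512/793 E=512/793 G=512/793] → run C
t=3: vr[A=1 C=34304/32513 E=512/793 F=512/793 G=512/793] → run E
t=4: vr[A=1 C=34304/32513 E=1305/793 F=512/793 G=512/793] → run F
t=5: vr[A=1 C=34304/32513 E=1305/793 F=1147392/519415 G=512/793] → run G
t=6: vr[A=1 C=34304/32513 E=1305/793 F=1147392/519415 G=1024/793] → run A
t=7: vr[C=34304/32513 E=1305/793 F=1147392/519415 G=1024/793] → run C
t=8: vr[C=47616/32513 E=1305/793 F=1147392/519415 G=1024/793] → run G
t=9: vr[C=47616/32513 E=1305/793 F=1147392/519415] → run C
t=10: vr[C=60928/32513 E=1305/793 F=1147392/519415] → run E
t=11: vr[C=60928/32513 E=2098/793 F=1147392/519415] → run C
t=12: vr[C=74240/32513 E=2098/793 F=1147392/519415] → run F
t=13: vr[C=74240/32513 E=2098/793 F=1959424/519415] → run C
t=14: vr[C=87552/32513 E=2098/793 F=1959424/519415] → run E
t=15: vr[C=87552/32513 E=2891/793 F=1959424/519415] → run C
t=16: vr[C=100864/32513 E=2891/793 F=1959424/519415] → run C
t=17: vr[C=114176/32513 E=2891/793 F=1959424/519415] → run C
t=18: vr[E=2891/793 F=1959424/519415] → run E
t=19: vr[F=1959424/519415] → run F
t=20: vr[F=2771456/519415] → run F
t=21: vr[F=3583488/519415] → run F
t=22: vr[F=879104/103883] → run F
t=23: vr[F=5207552/519415] → run F
t=24: (idle)
t=25: (idle)
t=26: (idle)

running at tick 8 = G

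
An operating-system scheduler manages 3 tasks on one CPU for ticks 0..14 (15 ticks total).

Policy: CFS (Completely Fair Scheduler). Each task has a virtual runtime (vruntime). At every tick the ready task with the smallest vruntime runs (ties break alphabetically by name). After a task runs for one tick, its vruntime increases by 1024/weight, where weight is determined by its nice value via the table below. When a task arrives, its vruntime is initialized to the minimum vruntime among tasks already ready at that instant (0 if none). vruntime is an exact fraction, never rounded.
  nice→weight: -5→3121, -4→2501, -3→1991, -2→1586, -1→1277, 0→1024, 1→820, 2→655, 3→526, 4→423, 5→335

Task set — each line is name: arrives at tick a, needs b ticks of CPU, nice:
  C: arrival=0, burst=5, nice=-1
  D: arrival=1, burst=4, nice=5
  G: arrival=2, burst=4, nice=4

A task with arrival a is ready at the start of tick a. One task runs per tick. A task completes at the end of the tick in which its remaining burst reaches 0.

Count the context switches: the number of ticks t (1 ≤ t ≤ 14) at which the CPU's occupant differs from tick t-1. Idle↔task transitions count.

t=0: vr[C=0] → run C
t=1: vr[C=1024/1277 D=1024/1277] → run C
t=2: vr[C=2048/1277 D=1024/1277 G=1024/1277] → run D
t=3: vr[C=2048/1277 D=1650688/427795 G=1024/1277] → run G
t=4: vr[C=2048/1277 D=1650688/427795 G=1740800/540171] → run C
t=5: vr[C=3072/1277 D=1650688/427795 G=1740800/540171] → run C
t=6: vr[C=4096/1277 D=1650688/427795 G=1740800/540171] → run C
t=7: vr[D=1650688/427795 G=1740800/540171] → run G
t=8: vr[D=1650688/427795 G=3048448/540171] → run D
t=9: vr[D=2958336/427795 G=3048448/540171] → run G
t=10: vr[D=2958336/427795 G=1452032/180057] → run D
t=11: vr[D=4265984/427795 G=1452032/180057] → run G
t=12: vr[D=4265984/427795] → run D
t=13: (idle)
t=14: (idle)

context switches = 10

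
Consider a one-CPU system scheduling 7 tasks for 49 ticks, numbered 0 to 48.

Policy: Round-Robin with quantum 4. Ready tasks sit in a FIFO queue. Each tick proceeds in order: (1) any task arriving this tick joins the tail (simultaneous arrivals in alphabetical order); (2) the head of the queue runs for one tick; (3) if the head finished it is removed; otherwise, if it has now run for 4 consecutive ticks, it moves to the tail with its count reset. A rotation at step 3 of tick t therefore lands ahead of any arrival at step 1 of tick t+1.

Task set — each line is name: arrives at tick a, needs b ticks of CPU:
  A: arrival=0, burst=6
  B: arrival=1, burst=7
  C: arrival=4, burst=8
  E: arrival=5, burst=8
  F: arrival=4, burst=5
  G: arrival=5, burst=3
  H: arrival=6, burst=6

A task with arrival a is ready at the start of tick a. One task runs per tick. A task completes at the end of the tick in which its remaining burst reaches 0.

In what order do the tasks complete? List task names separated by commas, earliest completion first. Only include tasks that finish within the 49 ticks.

completion order = A, G, B, C, F, E, H

t=0: queue=[A] q_used=0 → run A
t=1: queue=[A,B] q_used=1 → run A
t=2: queue=[A,B] q_used=2 → run A
t=3: queue=[A,B] q_used=3 → run A
t=4: queue=[B,A,C,F] q_used=0 → run B
t=5: queue=[B,A,C,F,E,G] q_used=1 → run B
t=6: queue=[B,A,C,F,E,G,H] q_used=2 → run B
t=7: queue=[B,A,C,F,E,G,H] q_used=3 → run B
t=8: queue=[A,C,F,E,G,H,B] q_used=0 → run A
t=9: queue=[A,C,F,E,G,H,B] q_used=1 → run A
t=10: queue=[C,F,E,G,H,B] q_used=0 → run C
t=11: queue=[C,F,E,G,H,B] q_used=1 → run C
t=12: queue=[C,F,E,G,H,B] q_used=2 → run C
t=13: queue=[C,F,E,G,H,B] q_used=3 → run C
t=14: queue=[F,E,G,H,B,C] q_used=0 → run F
t=15: queue=[F,E,G,H,B,C] q_used=1 → run F
t=16: queue=[F,E,G,H,B,C] q_used=2 → run F
t=17: queue=[F,E,G,H,B,C] q_used=3 → run F
t=18: queue=[E,G,H,B,C,F] q_used=0 → run E
t=19: queue=[E,G,H,B,C,F] q_used=1 → run E
t=20: queue=[E,G,H,B,C,F] q_used=2 → run E
t=21: queue=[E,G,H,B,C,F] q_used=3 → run E
t=22: queue=[G,H,B,C,F,E] q_used=0 → run G
t=23: queue=[G,H,B,C,F,E] q_used=1 → run G
t=24: queue=[G,H,B,C,F,E] q_used=2 → run G
t=25: queue=[H,B,C,F,E] q_used=0 → run H
t=26: queue=[H,B,C,F,E] q_used=1 → run H
t=27: queue=[H,B,C,F,E] q_used=2 → run H
t=28: queue=[H,B,C,F,E] q_used=3 → run H
t=29: queue=[B,C,F,E,H] q_used=0 → run B
t=30: queue=[B,C,F,E,H] q_used=1 → run B
t=31: queue=[B,C,F,E,H] q_used=2 → run B
t=32: queue=[C,F,E,H] q_used=0 → run C
t=33: queue=[C,F,E,H] q_used=1 → run C
t=34: queue=[C,F,E,H] q_used=2 → run C
t=35: queue=[C,F,E,H] q_used=3 → run C
t=36: queue=[F,E,H] q_used=0 → run F
t=37: queue=[E,H] q_used=0 → run E
t=38: queue=[E,H] q_used=1 → run E
t=39: queue=[E,H] q_used=2 → run E
t=40: queue=[E,H] q_used=3 → run E
t=41: queue=[H] q_used=0 → run H
t=42: queue=[H] q_used=1 → run H
t=43: (idle)
t=44: (idle)
t=45: (idle)
t=46: (idle)
t=47: (idle)
t=48: (idle)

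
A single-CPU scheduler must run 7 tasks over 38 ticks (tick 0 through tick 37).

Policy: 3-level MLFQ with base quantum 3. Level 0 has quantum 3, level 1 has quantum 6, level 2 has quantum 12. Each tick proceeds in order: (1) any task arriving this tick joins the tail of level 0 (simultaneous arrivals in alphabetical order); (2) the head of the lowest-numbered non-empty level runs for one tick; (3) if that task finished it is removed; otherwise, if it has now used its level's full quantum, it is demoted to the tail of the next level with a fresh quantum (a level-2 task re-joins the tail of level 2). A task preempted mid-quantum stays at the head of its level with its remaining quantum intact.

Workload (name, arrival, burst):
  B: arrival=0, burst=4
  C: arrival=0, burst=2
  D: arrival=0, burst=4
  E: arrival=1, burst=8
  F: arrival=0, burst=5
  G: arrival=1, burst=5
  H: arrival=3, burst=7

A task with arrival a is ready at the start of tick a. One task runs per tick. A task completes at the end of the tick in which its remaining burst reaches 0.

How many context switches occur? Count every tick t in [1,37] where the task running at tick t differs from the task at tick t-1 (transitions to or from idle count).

t=0: L0/L1/L2 = BCDF/-/- → run B
t=1: L0/L1/L2 = BCDFEG/-/- → run B
t=2: L0/L1/L2 = BCDFEG/-/- → run B
t=3: L0/L1/L2 = CDFEGH/B/- → run C
t=4: L0/L1/L2 = CDFEGH/B/- → run C
t=5: L0/L1/L2 = DFEGH/B/- → run D
t=6: L0/L1/L2 = DFEGH/B/- → run D
t=7: L0/L1/L2 = DFEGH/B/- → run D
t=8: L0/L1/L2 = FEGH/BD/- → run F
t=9: L0/L1/L2 = FEGH/BD/- → run F
t=10: L0/L1/L2 = FEGH/BD/- → run F
t=11: L0/L1/L2 = EGH/BDF/- → run E
t=12: L0/L1/L2 = EGH/BDF/- → run E
t=13: L0/L1/L2 = EGH/BDF/- → run E
t=14: L0/L1/L2 = GH/BDFE/- → run G
t=15: L0/L1/L2 = GH/BDFE/- → run G
t=16: L0/L1/L2 = GH/BDFE/- → run G
t=17: L0/L1/L2 = H/BDFEG/- → run H
t=18: L0/L1/L2 = H/BDFEG/- → run H
t=19: L0/L1/L2 = H/BDFEG/- → run H
t=20: L0/L1/L2 = -/BDFEGH/- → run B
t=21: L0/L1/L2 = -/DFEGH/- → run D
t=22: L0/L1/L2 = -/FEGH/- → run F
t=23: L0/L1/L2 = -/FEGH/- → run F
t=24: L0/L1/L2 = -/EGH/- → run E
t=25: L0/L1/L2 = -/EGH/- → run E
t=26: L0/L1/L2 = -/EGH/- → run E
t=27: L0/L1/L2 = -/EGH/- → run E
t=28: L0/L1/L2 = -/EGH/- → run E
t=29: L0/L1/L2 = -/GH/- → run G
t=30: L0/L1/L2 = -/GH/- → run G
t=31: L0/L1/L2 = -/H/- → run H
t=32: L0/L1/L2 = -/H/- → run H
t=33: L0/L1/L2 = -/H/- → run H
t=34: L0/L1/L2 = -/H/- → run H
t=35: (idle)
t=36: (idle)
t=37: (idle)

context switches = 13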